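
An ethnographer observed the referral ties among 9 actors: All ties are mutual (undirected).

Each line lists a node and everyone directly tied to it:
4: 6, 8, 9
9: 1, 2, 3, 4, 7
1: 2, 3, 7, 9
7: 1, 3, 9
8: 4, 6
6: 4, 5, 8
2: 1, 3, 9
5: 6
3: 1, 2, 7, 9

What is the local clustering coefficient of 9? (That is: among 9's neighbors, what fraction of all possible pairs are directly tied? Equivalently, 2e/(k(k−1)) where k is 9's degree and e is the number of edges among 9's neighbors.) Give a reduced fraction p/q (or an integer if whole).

9's neighbors: 1, 2, 3, 4, and 7 (k = 5).
Possible neighbor pairs: C(5,2) = 10. Edges among them: 1–2, 1–3, 1–7, 2–3, 3–7 → e = 5.
Clustering(9) = 5/10 = 1/2.

1/2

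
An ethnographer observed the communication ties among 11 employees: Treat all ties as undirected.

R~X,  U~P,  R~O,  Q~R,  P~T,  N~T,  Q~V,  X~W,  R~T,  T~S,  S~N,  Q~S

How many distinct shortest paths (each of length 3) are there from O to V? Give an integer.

The shortest distance is 3, and the only length-3 path is O–R–Q–V. So there is exactly 1 shortest path.

1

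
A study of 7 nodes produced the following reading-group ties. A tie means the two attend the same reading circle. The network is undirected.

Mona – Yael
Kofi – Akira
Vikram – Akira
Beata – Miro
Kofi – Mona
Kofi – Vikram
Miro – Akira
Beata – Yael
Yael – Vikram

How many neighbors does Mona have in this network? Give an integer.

Mona is directly tied to Kofi and Yael. That is 2 neighbors, so the degree of Mona is 2.

2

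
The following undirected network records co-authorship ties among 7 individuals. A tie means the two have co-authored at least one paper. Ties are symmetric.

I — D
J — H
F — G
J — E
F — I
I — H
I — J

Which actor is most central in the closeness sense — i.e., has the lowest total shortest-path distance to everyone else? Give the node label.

I

Farness (sum of distances to all others) for each node — D:13, E:15, F:11, G:16, H:11, I:8, J:10.
The smallest farness is 8, for I, so I has the highest closeness.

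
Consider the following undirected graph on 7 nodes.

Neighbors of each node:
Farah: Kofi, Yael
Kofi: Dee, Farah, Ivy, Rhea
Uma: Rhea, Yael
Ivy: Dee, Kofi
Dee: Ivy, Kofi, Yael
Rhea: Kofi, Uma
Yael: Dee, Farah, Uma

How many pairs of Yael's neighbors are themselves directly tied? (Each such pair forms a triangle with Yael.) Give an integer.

0

Yael's neighbors are Dee, Farah, and Uma, but none of them are tied to each other, so no triangle contains Yael.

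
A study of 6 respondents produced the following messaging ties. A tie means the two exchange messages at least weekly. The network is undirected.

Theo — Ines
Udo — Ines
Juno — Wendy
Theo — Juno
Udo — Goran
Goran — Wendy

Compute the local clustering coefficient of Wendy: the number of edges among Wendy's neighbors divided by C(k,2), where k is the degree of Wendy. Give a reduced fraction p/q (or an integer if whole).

Wendy's neighbors: Goran and Juno (k = 2).
Possible neighbor pairs: C(2,2) = 1. Edges among them: none → e = 0.
Clustering(Wendy) = 0/1.

0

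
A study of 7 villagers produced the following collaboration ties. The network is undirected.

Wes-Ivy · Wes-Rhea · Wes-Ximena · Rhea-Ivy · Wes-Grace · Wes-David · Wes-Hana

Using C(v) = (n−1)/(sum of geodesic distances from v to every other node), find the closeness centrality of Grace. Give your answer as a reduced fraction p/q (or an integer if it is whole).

Distances from Grace: David:2, Hana:2, Ivy:2, Rhea:2, Wes:1, Ximena:2. Sum = 11.
n = 7, so closeness = 6/11.

6/11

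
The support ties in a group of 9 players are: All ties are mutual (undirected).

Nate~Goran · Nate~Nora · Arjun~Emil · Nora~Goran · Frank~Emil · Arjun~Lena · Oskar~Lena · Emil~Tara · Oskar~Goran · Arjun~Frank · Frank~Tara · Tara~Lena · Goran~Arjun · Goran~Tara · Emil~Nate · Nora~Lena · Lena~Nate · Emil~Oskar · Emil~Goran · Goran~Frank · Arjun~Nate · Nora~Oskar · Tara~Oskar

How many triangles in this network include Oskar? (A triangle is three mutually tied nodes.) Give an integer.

6

Oskar's neighbors: Emil, Goran, Lena, Nora, and Tara.
Neighbor pairs that are themselves tied: Oskar–Emil–Goran; Oskar–Emil–Tara; Oskar–Goran–Nora; Oskar–Goran–Tara; Oskar–Lena–Nora; Oskar–Lena–Tara. Each forms one triangle with Oskar, for 6 in total.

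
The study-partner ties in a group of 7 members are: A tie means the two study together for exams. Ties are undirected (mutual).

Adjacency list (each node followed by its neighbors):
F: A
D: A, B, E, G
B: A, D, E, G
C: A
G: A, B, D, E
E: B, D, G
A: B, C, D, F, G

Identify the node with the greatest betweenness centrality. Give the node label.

Unnormalized betweenness of each node: A:9, B:1, C:0, D:1, E:0, F:0, G:1.
A has the largest value, 9, making it the main broker — the node through which the most shortest paths run.

A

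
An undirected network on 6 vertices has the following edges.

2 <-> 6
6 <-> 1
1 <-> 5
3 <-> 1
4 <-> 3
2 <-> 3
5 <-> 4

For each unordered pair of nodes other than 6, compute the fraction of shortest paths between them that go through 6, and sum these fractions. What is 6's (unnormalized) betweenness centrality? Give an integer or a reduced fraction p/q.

Pairs whose geodesics pass through 6 — 2–1: 1/2; 2–5: 1/3.
All other pairs contribute 0.
Summing the contributions gives betweenness(6) = 5/6.

5/6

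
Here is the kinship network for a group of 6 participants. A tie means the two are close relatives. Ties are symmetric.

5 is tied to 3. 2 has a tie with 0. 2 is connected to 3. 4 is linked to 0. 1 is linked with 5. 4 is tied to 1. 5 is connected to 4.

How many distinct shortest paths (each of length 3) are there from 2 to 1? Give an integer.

The shortest distance is 3. The length-3 paths are: 2–3–5–1; 2–0–4–1.
That gives 2 distinct shortest paths.

2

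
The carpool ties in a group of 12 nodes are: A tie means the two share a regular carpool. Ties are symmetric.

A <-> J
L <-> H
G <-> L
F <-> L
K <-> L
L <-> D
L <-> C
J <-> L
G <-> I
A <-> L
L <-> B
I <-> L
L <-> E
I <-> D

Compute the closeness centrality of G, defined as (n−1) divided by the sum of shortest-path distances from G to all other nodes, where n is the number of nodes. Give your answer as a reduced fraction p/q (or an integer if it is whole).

11/20

Distances from G: A:2, B:2, C:2, D:2, E:2, F:2, H:2, I:1, J:2, K:2, L:1. Sum = 20.
n = 12, so closeness = 11/20.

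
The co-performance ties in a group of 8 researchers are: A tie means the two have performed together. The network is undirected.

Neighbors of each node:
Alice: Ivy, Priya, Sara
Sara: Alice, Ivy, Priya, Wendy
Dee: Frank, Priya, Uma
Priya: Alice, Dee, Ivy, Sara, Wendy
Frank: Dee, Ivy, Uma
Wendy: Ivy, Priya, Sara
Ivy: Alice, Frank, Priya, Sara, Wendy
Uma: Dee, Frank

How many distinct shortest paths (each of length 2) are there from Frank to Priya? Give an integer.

2

The shortest distance is 2. The length-2 paths are: Frank–Dee–Priya; Frank–Ivy–Priya.
That gives 2 distinct shortest paths.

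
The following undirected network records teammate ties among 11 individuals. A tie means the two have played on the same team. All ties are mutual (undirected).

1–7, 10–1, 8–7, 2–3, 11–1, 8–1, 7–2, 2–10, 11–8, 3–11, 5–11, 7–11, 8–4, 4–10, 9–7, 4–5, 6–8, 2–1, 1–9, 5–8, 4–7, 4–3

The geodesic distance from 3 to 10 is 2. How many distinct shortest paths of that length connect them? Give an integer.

The shortest distance is 2. The length-2 paths are: 3–2–10; 3–4–10.
That gives 2 distinct shortest paths.

2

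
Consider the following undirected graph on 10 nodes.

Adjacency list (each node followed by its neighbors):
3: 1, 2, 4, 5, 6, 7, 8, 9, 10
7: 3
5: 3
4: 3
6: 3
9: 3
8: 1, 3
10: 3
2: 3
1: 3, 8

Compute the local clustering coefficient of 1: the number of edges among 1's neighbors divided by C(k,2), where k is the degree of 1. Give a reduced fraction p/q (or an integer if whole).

1

1's neighbors: 3 and 8 (k = 2).
Possible neighbor pairs: C(2,2) = 1. Edges among them: 3–8 → e = 1.
Clustering(1) = 1/1.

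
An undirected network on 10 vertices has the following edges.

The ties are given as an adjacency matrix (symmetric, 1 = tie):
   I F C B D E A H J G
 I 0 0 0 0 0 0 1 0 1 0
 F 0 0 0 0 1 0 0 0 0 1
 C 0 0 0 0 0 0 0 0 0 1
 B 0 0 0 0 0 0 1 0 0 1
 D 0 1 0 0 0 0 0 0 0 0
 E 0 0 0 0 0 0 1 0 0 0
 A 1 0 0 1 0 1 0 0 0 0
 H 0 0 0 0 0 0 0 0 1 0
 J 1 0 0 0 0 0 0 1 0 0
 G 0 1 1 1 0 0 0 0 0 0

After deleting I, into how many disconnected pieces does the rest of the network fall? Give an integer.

Without I, the remaining ties split the others into: {A, B, C, D, E, F, G}; {H, J}.
That's 2 separate components.

2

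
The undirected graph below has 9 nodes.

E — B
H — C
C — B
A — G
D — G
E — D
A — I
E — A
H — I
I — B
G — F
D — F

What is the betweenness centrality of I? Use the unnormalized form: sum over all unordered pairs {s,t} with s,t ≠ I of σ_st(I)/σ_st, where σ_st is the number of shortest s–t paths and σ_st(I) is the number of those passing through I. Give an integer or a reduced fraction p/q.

83/12

Pairs whose geodesics pass through I — H–B: 1/2; H–E: 2/3; H–D: 3/4; H–F: 1; H–G: 1; H–A: 1; C–G: 2/4; C–A: 2/3; B–G: 1/3; B–A: 1/2.
All other pairs contribute 0.
Summing the contributions gives betweenness(I) = 83/12.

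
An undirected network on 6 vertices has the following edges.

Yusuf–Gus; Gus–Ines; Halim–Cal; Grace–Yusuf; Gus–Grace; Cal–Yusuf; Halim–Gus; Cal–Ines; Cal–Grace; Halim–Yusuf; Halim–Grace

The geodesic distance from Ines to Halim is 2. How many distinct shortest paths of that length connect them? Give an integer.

The shortest distance is 2. The length-2 paths are: Ines–Gus–Halim; Ines–Cal–Halim.
That gives 2 distinct shortest paths.

2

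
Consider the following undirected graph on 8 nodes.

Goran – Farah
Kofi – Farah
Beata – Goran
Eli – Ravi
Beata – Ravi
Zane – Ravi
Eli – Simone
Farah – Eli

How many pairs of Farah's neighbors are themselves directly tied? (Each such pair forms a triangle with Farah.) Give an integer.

0

Farah's neighbors are Eli, Goran, and Kofi, but none of them are tied to each other, so no triangle contains Farah.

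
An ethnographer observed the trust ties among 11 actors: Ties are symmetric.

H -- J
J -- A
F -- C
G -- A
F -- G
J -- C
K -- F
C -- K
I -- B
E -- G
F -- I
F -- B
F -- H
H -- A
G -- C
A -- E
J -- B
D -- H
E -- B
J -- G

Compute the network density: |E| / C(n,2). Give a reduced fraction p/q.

There are 20 edges and 11 nodes, so the maximum possible is C(11,2) = 55.
Density = 20/55 = 4/11.

4/11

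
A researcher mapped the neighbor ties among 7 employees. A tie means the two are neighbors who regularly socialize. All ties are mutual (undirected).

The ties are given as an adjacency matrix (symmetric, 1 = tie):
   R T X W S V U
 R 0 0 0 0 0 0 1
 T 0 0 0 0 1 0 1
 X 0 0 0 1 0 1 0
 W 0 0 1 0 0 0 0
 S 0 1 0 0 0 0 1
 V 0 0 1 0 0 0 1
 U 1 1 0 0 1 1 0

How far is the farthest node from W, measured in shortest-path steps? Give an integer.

Distances from W: R:4, S:4, T:4, U:3, V:2, X:1.
The largest is 4 (to R, T, and S), so the eccentricity of W is 4.

4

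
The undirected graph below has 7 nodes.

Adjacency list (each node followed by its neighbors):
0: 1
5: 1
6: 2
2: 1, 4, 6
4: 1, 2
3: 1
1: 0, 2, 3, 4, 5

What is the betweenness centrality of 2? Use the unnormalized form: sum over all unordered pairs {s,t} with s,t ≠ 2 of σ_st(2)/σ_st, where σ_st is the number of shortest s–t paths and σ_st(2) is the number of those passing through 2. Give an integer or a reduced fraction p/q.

5

Pairs whose geodesics pass through 2 — 1–6: 1; 3–6: 1; 5–6: 1; 6–0: 1; 6–4: 1.
All other pairs contribute 0.
Summing the contributions gives betweenness(2) = 5.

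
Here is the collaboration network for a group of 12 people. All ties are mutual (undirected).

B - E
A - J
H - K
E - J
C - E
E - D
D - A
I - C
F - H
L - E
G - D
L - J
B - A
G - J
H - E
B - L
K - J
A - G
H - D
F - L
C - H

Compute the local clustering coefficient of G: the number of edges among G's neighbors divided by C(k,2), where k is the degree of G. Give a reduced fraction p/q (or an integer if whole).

G's neighbors: A, D, and J (k = 3).
Possible neighbor pairs: C(3,2) = 3. Edges among them: A–D, A–J → e = 2.
Clustering(G) = 2/3.

2/3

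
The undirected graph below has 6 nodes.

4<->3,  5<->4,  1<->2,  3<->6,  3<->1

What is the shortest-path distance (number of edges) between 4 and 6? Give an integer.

2

One shortest route is 4 – 3 – 6, which uses 2 edges, and 4 and 6 are not directly tied, so nothing shorter exists. So d(4,6) = 2.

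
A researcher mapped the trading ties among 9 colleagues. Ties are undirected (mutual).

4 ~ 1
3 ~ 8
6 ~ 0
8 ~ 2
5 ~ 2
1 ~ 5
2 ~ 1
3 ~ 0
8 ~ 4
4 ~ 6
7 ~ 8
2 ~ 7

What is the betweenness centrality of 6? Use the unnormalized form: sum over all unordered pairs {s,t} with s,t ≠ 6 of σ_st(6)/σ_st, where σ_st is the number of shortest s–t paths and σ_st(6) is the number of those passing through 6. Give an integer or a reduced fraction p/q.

5/2

Pairs whose geodesics pass through 6 — 5–0: 1/2; 0–4: 1; 0–1: 1.
All other pairs contribute 0.
Summing the contributions gives betweenness(6) = 5/2.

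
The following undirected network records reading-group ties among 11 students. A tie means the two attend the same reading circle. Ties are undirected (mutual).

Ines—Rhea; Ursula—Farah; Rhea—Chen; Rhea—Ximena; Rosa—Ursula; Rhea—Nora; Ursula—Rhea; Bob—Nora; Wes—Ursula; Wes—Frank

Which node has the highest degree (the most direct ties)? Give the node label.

Degrees — Bob:1, Chen:1, Farah:1, Frank:1, Ines:1, Nora:2, Rhea:5, Rosa:1, Ursula:4, Wes:2, Ximena:1.
The maximum is 5, attained only by Rhea.

Rhea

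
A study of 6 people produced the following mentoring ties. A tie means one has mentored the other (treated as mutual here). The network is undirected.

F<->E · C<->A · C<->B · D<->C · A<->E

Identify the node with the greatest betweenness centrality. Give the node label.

C

Unnormalized betweenness of each node: A:6, B:0, C:7, D:0, E:4, F:0.
C has the largest value, 7, making it the main broker — the node through which the most shortest paths run.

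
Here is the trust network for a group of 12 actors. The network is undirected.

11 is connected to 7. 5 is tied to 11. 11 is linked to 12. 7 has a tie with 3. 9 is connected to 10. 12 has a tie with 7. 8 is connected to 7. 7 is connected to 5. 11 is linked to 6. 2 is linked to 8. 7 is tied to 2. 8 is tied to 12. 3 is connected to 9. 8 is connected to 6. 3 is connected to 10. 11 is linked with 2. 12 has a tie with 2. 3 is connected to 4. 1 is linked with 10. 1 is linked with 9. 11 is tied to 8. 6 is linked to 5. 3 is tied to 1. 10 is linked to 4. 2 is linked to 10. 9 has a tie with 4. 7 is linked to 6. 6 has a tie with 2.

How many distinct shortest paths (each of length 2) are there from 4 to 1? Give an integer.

3

The shortest distance is 2. The length-2 paths are: 4–10–1; 4–3–1; 4–9–1.
That gives 3 distinct shortest paths.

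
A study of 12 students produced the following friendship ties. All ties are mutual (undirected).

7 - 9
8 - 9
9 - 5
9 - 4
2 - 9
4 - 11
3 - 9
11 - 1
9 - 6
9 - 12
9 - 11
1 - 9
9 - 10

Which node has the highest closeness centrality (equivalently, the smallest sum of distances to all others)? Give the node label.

Farness (sum of distances to all others) for each node — 1:20, 2:21, 3:21, 4:20, 5:21, 6:21, 7:21, 8:21, 9:11, 10:21, 11:19, 12:21.
The smallest farness is 11, for 9, so 9 has the highest closeness.

9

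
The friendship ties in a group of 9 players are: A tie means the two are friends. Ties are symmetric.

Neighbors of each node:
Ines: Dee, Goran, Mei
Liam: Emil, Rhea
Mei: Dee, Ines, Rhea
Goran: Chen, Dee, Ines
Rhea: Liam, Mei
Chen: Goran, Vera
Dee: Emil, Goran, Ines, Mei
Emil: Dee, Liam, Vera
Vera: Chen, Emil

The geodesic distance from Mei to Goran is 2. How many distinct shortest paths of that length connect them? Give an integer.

2

The shortest distance is 2. The length-2 paths are: Mei–Dee–Goran; Mei–Ines–Goran.
That gives 2 distinct shortest paths.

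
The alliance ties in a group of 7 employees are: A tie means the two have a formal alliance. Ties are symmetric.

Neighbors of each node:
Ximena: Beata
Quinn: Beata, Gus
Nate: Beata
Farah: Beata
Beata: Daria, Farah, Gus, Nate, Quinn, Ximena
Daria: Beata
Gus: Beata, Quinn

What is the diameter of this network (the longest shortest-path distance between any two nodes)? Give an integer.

2

Eccentricity of each node (its greatest distance to any other): Beata:1, Daria:2, Farah:2, Gus:2, Nate:2, Quinn:2, Ximena:2.
The maximum eccentricity is 2, realized for instance by the pair Daria–Ximena via Daria – Beata – Ximena. So the diameter is 2.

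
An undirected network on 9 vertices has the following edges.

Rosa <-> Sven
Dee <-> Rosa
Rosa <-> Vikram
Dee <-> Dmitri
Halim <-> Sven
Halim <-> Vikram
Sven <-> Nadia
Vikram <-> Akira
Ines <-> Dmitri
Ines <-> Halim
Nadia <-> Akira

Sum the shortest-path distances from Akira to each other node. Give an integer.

18

Distances from Akira: Dee:3, Dmitri:4, Halim:2, Ines:3, Nadia:1, Rosa:2, Sven:2, Vikram:1.
Sum = 3 + 4 + 2 + 3 + 1 + 2 + 2 + 1 = 18.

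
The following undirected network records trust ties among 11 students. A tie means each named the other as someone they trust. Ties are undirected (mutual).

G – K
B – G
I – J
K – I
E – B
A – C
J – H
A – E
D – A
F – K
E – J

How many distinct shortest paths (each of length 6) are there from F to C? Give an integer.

The shortest distance is 6. The length-6 paths are: F–K–I–J–E–A–C; F–K–G–B–E–A–C.
That gives 2 distinct shortest paths.

2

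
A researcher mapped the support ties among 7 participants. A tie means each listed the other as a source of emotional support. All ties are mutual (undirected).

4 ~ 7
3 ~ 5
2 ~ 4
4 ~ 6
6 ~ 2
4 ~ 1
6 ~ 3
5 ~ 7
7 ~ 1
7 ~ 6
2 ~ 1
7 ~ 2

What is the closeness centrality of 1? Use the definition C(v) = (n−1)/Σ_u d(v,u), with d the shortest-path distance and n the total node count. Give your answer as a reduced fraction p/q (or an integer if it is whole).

3/5

Distances from 1: 2:1, 3:3, 4:1, 5:2, 6:2, 7:1. Sum = 10.
n = 7, so closeness = 6/10 = 3/5.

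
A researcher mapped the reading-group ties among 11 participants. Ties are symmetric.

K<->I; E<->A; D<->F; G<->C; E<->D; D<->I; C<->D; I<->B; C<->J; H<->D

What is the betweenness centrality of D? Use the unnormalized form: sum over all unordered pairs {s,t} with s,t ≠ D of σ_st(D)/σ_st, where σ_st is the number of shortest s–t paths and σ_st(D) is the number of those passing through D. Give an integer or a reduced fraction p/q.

Pairs whose geodesics pass through D — G–E: 1; G–H: 1; G–K: 1; G–F: 1; G–B: 1; G–A: 1; G–I: 1; E–H: 1; E–K: 1; E–F: 1; E–B: 1; E–C: 1; E–J: 1; E–I: 1 … (+24 more pairs).
All other pairs contribute 0.
Summing the contributions gives betweenness(D) = 38.

38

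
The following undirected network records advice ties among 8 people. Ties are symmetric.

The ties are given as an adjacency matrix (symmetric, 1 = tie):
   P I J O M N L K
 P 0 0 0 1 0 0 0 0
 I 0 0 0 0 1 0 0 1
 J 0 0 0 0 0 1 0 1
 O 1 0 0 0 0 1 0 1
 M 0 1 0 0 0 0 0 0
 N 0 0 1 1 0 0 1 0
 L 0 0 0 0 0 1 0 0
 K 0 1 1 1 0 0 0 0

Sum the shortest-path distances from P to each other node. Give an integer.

Distances from P: I:3, J:3, K:2, L:3, M:4, N:2, O:1.
Sum = 3 + 3 + 2 + 3 + 4 + 2 + 1 = 18.

18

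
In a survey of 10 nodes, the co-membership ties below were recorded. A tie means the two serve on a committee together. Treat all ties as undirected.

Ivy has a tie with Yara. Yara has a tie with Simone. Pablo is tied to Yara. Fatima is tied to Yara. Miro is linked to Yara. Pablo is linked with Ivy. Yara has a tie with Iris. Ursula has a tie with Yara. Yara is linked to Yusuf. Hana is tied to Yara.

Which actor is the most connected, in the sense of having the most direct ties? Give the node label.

Yara

Degrees — Fatima:1, Hana:1, Iris:1, Ivy:2, Miro:1, Pablo:2, Simone:1, Ursula:1, Yara:9, Yusuf:1.
The maximum is 9, attained only by Yara.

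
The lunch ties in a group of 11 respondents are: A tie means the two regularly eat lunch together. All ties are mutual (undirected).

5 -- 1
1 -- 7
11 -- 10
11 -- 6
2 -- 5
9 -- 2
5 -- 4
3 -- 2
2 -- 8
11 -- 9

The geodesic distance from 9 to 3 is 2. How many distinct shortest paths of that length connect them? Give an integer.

1

The shortest distance is 2, and the only length-2 path is 9–2–3. So there is exactly 1 shortest path.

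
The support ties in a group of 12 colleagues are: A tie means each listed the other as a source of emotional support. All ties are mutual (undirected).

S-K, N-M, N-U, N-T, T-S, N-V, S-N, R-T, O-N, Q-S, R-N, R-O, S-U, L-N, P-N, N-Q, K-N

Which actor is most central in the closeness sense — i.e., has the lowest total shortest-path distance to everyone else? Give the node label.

Farness (sum of distances to all others) for each node — K:20, L:21, M:21, N:11, O:20, P:21, Q:20, R:19, S:17, T:19, U:20, V:21.
The smallest farness is 11, for N, so N has the highest closeness.

N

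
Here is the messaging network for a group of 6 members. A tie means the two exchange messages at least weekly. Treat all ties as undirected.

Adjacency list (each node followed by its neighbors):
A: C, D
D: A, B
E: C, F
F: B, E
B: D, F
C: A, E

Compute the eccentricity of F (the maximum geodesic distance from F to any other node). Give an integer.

3

Distances from F: A:3, B:1, C:2, D:2, E:1.
The largest is 3 (to A), so the eccentricity of F is 3.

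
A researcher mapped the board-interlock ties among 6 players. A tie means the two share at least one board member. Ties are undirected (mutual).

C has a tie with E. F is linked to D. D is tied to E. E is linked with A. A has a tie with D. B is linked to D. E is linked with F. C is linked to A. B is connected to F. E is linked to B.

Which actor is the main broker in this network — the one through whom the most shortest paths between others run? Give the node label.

E

Unnormalized betweenness of each node: A:1/2, B:0, C:0, D:1, E:7/2, F:0.
E has the largest value, 7/2, making it the main broker — the node through which the most shortest paths run.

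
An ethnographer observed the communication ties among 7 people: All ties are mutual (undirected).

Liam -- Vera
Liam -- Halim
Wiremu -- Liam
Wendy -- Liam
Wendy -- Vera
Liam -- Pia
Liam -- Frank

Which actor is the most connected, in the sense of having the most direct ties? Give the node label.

Degrees — Frank:1, Halim:1, Liam:6, Pia:1, Vera:2, Wendy:2, Wiremu:1.
The maximum is 6, attained only by Liam.

Liam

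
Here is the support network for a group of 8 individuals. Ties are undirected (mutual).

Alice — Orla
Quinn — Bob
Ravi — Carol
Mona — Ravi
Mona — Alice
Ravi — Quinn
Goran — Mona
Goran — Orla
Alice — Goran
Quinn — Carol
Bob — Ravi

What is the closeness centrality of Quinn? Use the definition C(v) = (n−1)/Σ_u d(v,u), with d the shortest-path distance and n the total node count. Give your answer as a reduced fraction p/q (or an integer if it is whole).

Distances from Quinn: Alice:3, Bob:1, Carol:1, Goran:3, Mona:2, Orla:4, Ravi:1. Sum = 15.
n = 8, so closeness = 7/15.

7/15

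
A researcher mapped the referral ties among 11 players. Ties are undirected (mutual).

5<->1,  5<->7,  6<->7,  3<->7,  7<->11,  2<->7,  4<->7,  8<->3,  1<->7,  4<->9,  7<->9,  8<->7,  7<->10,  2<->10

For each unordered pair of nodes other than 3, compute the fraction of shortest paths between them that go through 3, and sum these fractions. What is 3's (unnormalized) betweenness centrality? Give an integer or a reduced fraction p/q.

0

No shortest path between any pair of other nodes passes through 3.
Summing the contributions gives betweenness(3) = 0.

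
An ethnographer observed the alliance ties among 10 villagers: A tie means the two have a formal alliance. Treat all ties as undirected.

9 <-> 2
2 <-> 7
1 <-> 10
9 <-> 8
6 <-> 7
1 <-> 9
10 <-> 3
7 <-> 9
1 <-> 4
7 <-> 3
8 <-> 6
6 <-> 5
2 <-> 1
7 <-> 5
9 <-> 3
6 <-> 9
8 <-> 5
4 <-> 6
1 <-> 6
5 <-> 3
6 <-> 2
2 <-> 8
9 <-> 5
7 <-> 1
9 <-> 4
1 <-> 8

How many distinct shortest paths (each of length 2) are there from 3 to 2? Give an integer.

2

The shortest distance is 2. The length-2 paths are: 3–9–2; 3–7–2.
That gives 2 distinct shortest paths.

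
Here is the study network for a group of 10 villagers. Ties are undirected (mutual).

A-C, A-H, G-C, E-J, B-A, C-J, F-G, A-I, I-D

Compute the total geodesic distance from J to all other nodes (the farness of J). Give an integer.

Distances from J: A:2, B:3, C:1, D:4, E:1, F:3, G:2, H:3, I:3.
Sum = 2 + 3 + 1 + 4 + 1 + 3 + 2 + 3 + 3 = 22.

22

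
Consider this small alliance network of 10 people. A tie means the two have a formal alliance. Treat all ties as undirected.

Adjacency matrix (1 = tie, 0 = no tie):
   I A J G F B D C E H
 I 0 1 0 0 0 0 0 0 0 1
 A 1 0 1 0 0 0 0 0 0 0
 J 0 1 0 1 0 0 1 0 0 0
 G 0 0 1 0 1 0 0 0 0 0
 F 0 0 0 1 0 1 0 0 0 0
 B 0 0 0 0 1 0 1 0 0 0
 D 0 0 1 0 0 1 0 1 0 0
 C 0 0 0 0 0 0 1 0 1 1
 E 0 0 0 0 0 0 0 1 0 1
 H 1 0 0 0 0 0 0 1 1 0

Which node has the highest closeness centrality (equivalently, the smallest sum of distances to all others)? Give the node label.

D

Farness (sum of distances to all others) for each node — A:20, B:21, C:18, D:16, E:23, F:24, G:22, H:21, I:22, J:17.
The smallest farness is 16, for D, so D has the highest closeness.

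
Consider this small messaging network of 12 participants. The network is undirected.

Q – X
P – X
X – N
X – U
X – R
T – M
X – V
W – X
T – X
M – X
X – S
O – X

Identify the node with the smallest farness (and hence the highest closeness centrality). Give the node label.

X

Farness (sum of distances to all others) for each node — M:20, N:21, O:21, P:21, Q:21, R:21, S:21, T:20, U:21, V:21, W:21, X:11.
The smallest farness is 11, for X, so X has the highest closeness.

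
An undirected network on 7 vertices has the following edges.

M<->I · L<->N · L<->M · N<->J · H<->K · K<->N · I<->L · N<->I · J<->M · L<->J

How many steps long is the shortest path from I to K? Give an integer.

One shortest route is I – N – K, which uses 2 edges, and I and K are not directly tied, so nothing shorter exists. So d(I,K) = 2.

2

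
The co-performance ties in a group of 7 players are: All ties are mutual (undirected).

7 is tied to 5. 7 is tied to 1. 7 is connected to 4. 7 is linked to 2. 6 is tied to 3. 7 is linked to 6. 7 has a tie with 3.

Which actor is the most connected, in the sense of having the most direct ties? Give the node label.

Degrees — 1:1, 2:1, 3:2, 4:1, 5:1, 6:2, 7:6.
The maximum is 6, attained only by 7.

7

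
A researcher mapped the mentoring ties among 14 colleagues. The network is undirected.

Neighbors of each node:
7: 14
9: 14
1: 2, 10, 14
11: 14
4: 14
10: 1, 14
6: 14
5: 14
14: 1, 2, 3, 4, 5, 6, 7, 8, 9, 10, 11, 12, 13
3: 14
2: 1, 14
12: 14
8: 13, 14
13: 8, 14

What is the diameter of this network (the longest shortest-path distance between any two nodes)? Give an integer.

2

Eccentricity of each node (its greatest distance to any other): 1:2, 2:2, 3:2, 4:2, 5:2, 6:2, 7:2, 8:2, 9:2, 10:2, 11:2, 12:2, 13:2, 14:1.
The maximum eccentricity is 2, realized for instance by the pair 2–3 via 2 – 14 – 3. So the diameter is 2.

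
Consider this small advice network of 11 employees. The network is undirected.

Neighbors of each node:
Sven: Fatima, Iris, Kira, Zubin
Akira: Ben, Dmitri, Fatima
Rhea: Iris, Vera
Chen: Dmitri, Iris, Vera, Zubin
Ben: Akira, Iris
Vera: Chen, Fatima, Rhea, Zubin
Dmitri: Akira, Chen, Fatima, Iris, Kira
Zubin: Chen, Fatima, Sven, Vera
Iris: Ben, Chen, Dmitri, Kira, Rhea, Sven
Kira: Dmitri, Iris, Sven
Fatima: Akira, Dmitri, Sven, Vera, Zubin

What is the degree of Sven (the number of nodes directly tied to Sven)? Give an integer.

Sven is directly tied to Fatima, Iris, Kira, and Zubin. That is 4 neighbors, so the degree of Sven is 4.

4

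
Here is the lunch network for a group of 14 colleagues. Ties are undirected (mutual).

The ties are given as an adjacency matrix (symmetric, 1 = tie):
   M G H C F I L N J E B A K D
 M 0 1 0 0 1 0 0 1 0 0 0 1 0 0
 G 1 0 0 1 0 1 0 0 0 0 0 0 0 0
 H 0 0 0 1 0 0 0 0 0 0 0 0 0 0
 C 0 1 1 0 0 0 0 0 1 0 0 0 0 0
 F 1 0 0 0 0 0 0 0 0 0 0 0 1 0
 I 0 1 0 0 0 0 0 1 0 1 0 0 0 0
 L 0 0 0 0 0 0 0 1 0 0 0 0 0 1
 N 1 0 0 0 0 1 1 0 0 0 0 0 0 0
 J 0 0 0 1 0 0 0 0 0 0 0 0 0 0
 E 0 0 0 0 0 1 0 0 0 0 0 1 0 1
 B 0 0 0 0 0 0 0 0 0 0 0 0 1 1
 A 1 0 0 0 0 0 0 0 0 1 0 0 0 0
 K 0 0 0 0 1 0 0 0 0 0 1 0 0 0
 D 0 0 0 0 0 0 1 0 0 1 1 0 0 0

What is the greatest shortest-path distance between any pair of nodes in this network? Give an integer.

6

Eccentricity of each node (its greatest distance to any other): A:4, B:6, C:5, D:5, E:4, F:4, G:4, H:6, I:4, J:6, K:5, L:5, M:3, N:4.
The maximum eccentricity is 6, realized for instance by the pair H–B via H – C – G – M – F – K – B. So the diameter is 6.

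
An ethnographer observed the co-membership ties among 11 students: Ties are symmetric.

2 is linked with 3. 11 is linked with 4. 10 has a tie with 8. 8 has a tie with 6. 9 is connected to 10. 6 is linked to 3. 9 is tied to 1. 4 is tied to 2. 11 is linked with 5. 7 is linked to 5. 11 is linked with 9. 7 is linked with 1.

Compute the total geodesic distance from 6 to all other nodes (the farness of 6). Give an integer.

30

Distances from 6: 1:4, 2:2, 3:1, 4:3, 5:5, 7:5, 8:1, 9:3, 10:2, 11:4.
Sum = 4 + 2 + 1 + 3 + 5 + 5 + 1 + 3 + 2 + 4 = 30.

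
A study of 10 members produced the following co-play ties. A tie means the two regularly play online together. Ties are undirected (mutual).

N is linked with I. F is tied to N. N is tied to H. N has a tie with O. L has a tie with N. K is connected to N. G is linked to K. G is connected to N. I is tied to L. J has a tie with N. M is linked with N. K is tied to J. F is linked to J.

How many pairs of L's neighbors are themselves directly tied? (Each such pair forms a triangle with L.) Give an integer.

1

L's neighbors: I and N.
Neighbor pairs that are themselves tied: L–I–N. Each forms one triangle with L, for 1 in total.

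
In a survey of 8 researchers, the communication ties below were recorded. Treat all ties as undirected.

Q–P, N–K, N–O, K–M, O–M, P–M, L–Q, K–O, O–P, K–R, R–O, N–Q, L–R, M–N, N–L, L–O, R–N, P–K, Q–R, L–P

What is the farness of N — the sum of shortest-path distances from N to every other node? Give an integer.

Distances from N: K:1, L:1, M:1, O:1, P:2, Q:1, R:1.
Sum = 1 + 1 + 1 + 1 + 2 + 1 + 1 = 8.

8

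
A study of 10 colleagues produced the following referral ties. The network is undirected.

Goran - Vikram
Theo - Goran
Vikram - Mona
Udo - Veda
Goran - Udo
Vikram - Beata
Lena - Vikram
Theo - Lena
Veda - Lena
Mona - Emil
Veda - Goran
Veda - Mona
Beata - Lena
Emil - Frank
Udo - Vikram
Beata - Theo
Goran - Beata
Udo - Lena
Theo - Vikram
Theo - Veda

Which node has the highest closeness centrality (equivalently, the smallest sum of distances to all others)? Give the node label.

Vikram

Farness (sum of distances to all others) for each node — Beata:17, Emil:21, Frank:29, Goran:16, Lena:16, Mona:15, Theo:16, Udo:17, Veda:14, Vikram:13.
The smallest farness is 13, for Vikram, so Vikram has the highest closeness.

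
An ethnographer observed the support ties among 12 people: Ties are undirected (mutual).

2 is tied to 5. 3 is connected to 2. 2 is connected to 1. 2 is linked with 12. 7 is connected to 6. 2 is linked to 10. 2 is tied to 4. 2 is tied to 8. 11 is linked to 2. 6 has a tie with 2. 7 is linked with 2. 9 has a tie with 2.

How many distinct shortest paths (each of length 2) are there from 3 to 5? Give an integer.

The shortest distance is 2, and the only length-2 path is 3–2–5. So there is exactly 1 shortest path.

1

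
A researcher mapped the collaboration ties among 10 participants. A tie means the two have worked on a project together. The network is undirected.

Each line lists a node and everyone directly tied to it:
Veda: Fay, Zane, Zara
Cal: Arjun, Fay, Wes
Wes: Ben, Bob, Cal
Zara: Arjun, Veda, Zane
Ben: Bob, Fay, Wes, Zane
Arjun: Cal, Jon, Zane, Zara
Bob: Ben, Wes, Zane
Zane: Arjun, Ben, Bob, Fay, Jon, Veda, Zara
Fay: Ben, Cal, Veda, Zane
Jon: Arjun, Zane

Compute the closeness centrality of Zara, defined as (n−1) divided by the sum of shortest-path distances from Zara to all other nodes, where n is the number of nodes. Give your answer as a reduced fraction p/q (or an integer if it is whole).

9/16

Distances from Zara: Arjun:1, Ben:2, Bob:2, Cal:2, Fay:2, Jon:2, Veda:1, Wes:3, Zane:1. Sum = 16.
n = 10, so closeness = 9/16.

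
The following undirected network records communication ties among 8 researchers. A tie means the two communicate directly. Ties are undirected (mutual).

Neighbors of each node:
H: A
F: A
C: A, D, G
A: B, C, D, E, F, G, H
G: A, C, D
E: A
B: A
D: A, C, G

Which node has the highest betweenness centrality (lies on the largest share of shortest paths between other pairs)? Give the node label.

Unnormalized betweenness of each node: A:18, B:0, C:0, D:0, E:0, F:0, G:0, H:0.
A has the largest value, 18, making it the main broker — the node through which the most shortest paths run.

A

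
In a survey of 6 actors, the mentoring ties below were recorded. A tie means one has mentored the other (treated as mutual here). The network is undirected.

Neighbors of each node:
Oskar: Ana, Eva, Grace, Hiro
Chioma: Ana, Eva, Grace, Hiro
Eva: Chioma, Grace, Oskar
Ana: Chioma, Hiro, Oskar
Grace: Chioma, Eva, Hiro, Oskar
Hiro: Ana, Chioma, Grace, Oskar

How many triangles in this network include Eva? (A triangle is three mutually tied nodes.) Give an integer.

Eva's neighbors: Chioma, Grace, and Oskar.
Neighbor pairs that are themselves tied: Eva–Chioma–Grace; Eva–Grace–Oskar. Each forms one triangle with Eva, for 2 in total.

2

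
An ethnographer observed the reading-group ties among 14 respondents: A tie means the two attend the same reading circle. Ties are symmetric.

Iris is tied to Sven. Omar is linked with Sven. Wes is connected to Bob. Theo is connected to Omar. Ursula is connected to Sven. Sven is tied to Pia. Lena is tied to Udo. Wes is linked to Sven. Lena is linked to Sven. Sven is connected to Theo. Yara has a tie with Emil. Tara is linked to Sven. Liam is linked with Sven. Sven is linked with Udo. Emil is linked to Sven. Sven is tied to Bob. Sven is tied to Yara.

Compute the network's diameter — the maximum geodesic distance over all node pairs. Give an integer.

2

Eccentricity of each node (its greatest distance to any other): Bob:2, Emil:2, Iris:2, Lena:2, Liam:2, Omar:2, Pia:2, Sven:1, Tara:2, Theo:2, Udo:2, Ursula:2, Wes:2, Yara:2.
The maximum eccentricity is 2, realized for instance by the pair Iris–Ursula via Iris – Sven – Ursula. So the diameter is 2.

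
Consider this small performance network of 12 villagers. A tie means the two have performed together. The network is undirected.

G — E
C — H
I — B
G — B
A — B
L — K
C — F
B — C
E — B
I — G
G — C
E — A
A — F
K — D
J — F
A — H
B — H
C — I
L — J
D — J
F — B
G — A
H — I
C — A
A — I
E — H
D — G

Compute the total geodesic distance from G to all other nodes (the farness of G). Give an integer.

Distances from G: A:1, B:1, C:1, D:1, E:1, F:2, H:2, I:1, J:2, K:2, L:3.
Sum = 1 + 1 + 1 + 1 + 1 + 2 + 2 + 1 + 2 + 2 + 3 = 17.

17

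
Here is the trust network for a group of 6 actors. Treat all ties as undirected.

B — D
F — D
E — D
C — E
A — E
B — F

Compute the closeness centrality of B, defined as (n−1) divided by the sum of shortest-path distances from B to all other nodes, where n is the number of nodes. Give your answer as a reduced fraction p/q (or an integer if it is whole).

Distances from B: A:3, C:3, D:1, E:2, F:1. Sum = 10.
n = 6, so closeness = 5/10 = 1/2.

1/2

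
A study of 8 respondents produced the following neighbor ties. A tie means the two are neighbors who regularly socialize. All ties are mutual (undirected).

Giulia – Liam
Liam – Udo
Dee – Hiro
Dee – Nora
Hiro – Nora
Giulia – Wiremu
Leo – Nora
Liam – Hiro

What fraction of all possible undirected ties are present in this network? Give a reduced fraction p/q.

There are 8 edges and 8 nodes, so the maximum possible is C(8,2) = 28.
Density = 8/28 = 2/7.

2/7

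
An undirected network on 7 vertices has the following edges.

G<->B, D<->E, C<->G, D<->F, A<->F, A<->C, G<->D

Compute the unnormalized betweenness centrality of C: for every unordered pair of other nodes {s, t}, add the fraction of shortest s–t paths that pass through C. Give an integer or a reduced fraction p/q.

2

Pairs whose geodesics pass through C — G–A: 1; A–B: 1.
All other pairs contribute 0.
Summing the contributions gives betweenness(C) = 2.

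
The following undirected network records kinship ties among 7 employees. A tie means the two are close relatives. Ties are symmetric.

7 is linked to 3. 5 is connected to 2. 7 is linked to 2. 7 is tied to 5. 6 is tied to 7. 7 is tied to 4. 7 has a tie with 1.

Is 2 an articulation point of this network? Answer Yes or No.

No

Even without 2, every remaining node can still reach every other (the residual graph is connected), so 2 is not a cut vertex.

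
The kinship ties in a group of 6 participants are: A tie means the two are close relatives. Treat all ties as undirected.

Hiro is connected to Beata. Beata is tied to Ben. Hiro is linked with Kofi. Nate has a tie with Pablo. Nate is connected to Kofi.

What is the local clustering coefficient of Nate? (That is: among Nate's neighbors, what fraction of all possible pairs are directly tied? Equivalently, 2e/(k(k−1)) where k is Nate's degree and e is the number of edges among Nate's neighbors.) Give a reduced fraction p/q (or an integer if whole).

0

Nate's neighbors: Kofi and Pablo (k = 2).
Possible neighbor pairs: C(2,2) = 1. Edges among them: none → e = 0.
Clustering(Nate) = 0/1.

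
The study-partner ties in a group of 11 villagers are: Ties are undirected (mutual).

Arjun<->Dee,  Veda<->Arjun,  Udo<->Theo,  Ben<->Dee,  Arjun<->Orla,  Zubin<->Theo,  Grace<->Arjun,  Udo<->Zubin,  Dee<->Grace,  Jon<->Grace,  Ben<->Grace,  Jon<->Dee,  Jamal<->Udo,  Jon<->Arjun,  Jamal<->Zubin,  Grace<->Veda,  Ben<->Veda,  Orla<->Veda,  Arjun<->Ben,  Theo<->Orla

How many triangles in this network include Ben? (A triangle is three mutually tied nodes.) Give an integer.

5

Ben's neighbors: Arjun, Dee, Grace, and Veda.
Neighbor pairs that are themselves tied: Ben–Arjun–Dee; Ben–Arjun–Grace; Ben–Arjun–Veda; Ben–Dee–Grace; Ben–Grace–Veda. Each forms one triangle with Ben, for 5 in total.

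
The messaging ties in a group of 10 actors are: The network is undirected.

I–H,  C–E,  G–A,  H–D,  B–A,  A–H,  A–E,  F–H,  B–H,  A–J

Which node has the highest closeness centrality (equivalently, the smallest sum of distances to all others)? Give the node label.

A

Farness (sum of distances to all others) for each node — A:13, B:17, C:27, D:22, E:19, F:22, G:21, H:14, I:22, J:21.
The smallest farness is 13, for A, so A has the highest closeness.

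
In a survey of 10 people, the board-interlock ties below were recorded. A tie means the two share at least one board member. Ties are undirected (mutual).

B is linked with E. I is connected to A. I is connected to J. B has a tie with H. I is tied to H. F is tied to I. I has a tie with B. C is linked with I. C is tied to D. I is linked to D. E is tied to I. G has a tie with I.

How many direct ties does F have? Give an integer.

F is directly tied to I. That is 1 neighbor, so the degree of F is 1.

1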